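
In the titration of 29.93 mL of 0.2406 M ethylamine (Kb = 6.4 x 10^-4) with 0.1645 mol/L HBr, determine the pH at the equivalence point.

5.91

n(C2H5NH2) = 0.2406 x 0.02993 = 0.007201 mol; V(HBr) at equivalence = 0.007201/0.1645 = 0.04378 L.
At equivalence the base is fully converted to C2H5NH3+; total volume = 0.07371 L, so [C2H5NH3+] = 0.007201/0.07371 = 0.09770 M.
Ka(C2H5NH3+) = Kw/Kb = 1.0e-14 / 6.4 x 10^-4 = 1.56e-11.
[H^+] = sqrt(Ka x [C2H5NH3+]) = sqrt(1.56e-11 x 0.09770) = 1.24e-6 M.
pH = -log(1.24e-6) = 5.91.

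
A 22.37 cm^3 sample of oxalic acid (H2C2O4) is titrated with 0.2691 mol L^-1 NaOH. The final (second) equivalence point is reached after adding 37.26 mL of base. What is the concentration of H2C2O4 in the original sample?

0.224 M

n(NaOH) = 0.2691 x 0.03726 = 0.01003 mol.
At the final (second) equivalence point, 2 mol OH^- react per mol H2C2O4, so n(H2C2O4) = 0.01003 / 2 = 0.005013 mol.
[H2C2O4] = 0.005013 / 0.02237 L = 0.224 M.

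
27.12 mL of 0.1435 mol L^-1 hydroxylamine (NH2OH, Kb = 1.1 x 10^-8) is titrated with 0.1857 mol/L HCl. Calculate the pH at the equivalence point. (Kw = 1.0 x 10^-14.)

3.57

n(NH2OH) = 0.1435 x 0.02712 = 0.003892 mol; V(HCl) at equivalence = 0.003892/0.1857 = 0.02096 L.
At equivalence the base is fully converted to NH3OH+; total volume = 0.04808 L, so [NH3OH+] = 0.003892/0.04808 = 0.08095 M.
Ka(NH3OH+) = Kw/Kb = 1.0e-14 / 1.1 x 10^-8 = 9.09e-7.
[H^+] = sqrt(Ka x [NH3OH+]) = sqrt(9.09e-7 x 0.08095) = 0.000271 M.
pH = -log(0.000271) = 3.57.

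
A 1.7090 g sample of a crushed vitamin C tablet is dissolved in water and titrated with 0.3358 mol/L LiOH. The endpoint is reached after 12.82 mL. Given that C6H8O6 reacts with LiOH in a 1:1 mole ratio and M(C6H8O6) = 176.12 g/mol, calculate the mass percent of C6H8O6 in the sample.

n(LiOH) = 0.3358 x 0.01282 = 0.004305 mol.
n(C6H8O6) = 0.004305 / 1 = 0.004305 mol.
mass of C6H8O6 = 0.004305 x 176.12 = 0.7582 g.
% purity = 0.7582 / 1.7090 x 100 = 44.4%.

44.4%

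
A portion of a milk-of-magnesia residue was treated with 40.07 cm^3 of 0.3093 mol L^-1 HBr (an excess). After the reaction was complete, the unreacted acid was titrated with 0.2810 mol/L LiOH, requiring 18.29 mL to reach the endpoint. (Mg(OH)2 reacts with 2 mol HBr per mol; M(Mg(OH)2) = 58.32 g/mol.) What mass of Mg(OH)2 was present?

Total n(HBr) added = 0.3093 x 0.04007 = 0.01239 mol.
n(LiOH) used = 0.2810 x 0.01829 = 0.005139 mol, which equals the excess n(HBr).
So n(HBr) consumed by the sample = 0.01239 - 0.005139 = 0.007254 mol.
n(Mg(OH)2) = 0.007254 / 2 = 0.003627 mol.
mass = 0.003627 mol x 58.32 g/mol = 0.212 g.

0.212 g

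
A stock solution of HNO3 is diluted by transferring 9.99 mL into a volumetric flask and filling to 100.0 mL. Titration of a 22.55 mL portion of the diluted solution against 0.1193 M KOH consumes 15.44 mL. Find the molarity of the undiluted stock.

0.818 M

n(KOH) = 0.1193 x 0.01544 = 0.001842 mol.
n(HNO3) in the aliquot = 0.001842 mol.
[diluted HNO3] = 0.001842 / 0.02255 = 0.08168 M.
Dilution factor = 100.0/9.990 = 10.01, so [stock] = 0.08168 x 10.01 = 0.818 M.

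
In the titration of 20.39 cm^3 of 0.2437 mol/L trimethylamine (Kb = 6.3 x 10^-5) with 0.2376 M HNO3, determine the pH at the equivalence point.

n((CH3)3N) = 0.2437 x 0.02039 = 0.004969 mol; V(HNO3) at equivalence = 0.004969/0.2376 = 0.02091 L.
At equivalence the base is fully converted to (CH3)3NH+; total volume = 0.04130 L, so [(CH3)3NH+] = 0.004969/0.04130 = 0.1203 M.
Ka((CH3)3NH+) = Kw/Kb = 1.0e-14 / 6.3 x 10^-5 = 1.59e-10.
[H^+] = sqrt(Ka x [(CH3)3NH+]) = sqrt(1.59e-10 x 0.1203) = 4.37e-6 M.
pH = -log(4.37e-6) = 5.36.

5.36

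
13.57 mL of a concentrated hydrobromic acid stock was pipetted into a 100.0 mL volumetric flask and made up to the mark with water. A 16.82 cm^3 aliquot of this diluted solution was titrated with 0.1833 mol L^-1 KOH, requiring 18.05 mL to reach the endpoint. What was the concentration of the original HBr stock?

1.45 M

n(KOH) = 0.1833 x 0.01805 = 0.003309 mol.
n(HBr) in the aliquot = 0.003309 mol.
[diluted HBr] = 0.003309 / 0.01682 = 0.1967 M.
Dilution factor = 100.0/13.57 = 7.369, so [stock] = 0.1967 x 7.369 = 1.45 M.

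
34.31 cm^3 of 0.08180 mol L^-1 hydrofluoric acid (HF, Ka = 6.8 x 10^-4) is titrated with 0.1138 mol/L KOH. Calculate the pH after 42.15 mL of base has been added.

12.42

n(acid) = 0.08180 x 0.03431 = 0.002807 mol; n(KOH) added = 0.1138 x 0.04215 = 0.004797 mol.
Base is in excess by 0.004797 - 0.002807 = 0.001990 mol in a total volume of 0.07646 L.
[OH^-] = 0.001990/0.07646 = 0.02603 M, so pOH = 1.58 and pH = 14.00 - 1.58 = 12.42.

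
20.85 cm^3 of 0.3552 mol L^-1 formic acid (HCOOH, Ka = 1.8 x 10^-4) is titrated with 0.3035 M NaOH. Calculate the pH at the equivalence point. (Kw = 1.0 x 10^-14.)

8.48

n(HCOOH) = 0.3552 x 0.02085 = 0.007406 mol; V(NaOH) at equivalence = 0.007406/0.3035 = 0.02440 L.
At equivalence all the acid is converted to HCOO-; total volume = 0.02085 + 0.02440 = 0.04525 L, so [HCOO-] = 0.007406/0.04525 = 0.1637 M.
Kb = Kw/Ka = 1.0e-14 / 1.8 x 10^-4 = 5.56e-11.
[OH^-] = sqrt(Kb x [HCOO-]) = sqrt(5.56e-11 x 0.1637) = 3.02e-6 M.
pOH = 5.52, so pH = 14.00 - 5.52 = 8.48.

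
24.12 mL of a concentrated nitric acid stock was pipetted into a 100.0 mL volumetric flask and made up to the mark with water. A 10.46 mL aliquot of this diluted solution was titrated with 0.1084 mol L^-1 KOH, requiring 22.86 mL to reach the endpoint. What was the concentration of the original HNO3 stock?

0.982 M

n(KOH) = 0.1084 x 0.02286 = 0.002478 mol.
n(HNO3) in the aliquot = 0.002478 mol.
[diluted HNO3] = 0.002478 / 0.01046 = 0.2369 M.
Dilution factor = 100.0/24.12 = 4.146, so [stock] = 0.2369 x 4.146 = 0.982 M.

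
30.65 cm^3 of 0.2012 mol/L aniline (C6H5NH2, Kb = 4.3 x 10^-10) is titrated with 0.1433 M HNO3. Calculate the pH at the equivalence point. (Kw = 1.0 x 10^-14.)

n(C6H5NH2) = 0.2012 x 0.03065 = 0.006167 mol; V(HNO3) at equivalence = 0.006167/0.1433 = 0.04303 L.
At equivalence the base is fully converted to C6H5NH3+; total volume = 0.07368 L, so [C6H5NH3+] = 0.006167/0.07368 = 0.08369 M.
Ka(C6H5NH3+) = Kw/Kb = 1.0e-14 / 4.3 x 10^-10 = 2.33e-5.
[H^+] = sqrt(Ka x [C6H5NH3+]) = sqrt(2.33e-5 x 0.08369) = 0.00140 M.
pH = -log(0.00140) = 2.86.

2.86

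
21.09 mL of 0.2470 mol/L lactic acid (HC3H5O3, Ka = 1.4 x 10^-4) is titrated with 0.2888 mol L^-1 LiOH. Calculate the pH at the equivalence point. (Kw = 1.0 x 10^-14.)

8.49

n(HC3H5O3) = 0.2470 x 0.02109 = 0.005209 mol; V(LiOH) at equivalence = 0.005209/0.2888 = 0.01804 L.
At equivalence all the acid is converted to C3H5O3-; total volume = 0.02109 + 0.01804 = 0.03913 L, so [C3H5O3-] = 0.005209/0.03913 = 0.1331 M.
Kb = Kw/Ka = 1.0e-14 / 1.4 x 10^-4 = 7.14e-11.
[OH^-] = sqrt(Kb x [C3H5O3-]) = sqrt(7.14e-11 x 0.1331) = 3.08e-6 M.
pOH = 5.51, so pH = 14.00 - 5.51 = 8.49.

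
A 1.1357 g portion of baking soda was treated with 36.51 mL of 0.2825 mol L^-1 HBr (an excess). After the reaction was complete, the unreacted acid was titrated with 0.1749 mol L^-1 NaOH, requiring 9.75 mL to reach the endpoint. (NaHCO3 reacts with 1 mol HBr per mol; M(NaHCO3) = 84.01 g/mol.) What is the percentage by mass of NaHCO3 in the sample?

63.7%

Total n(HBr) added = 0.2825 x 0.03651 = 0.01031 mol.
n(NaOH) used = 0.1749 x 0.009750 = 0.001705 mol, which equals the excess n(HBr).
So n(HBr) consumed by the sample = 0.01031 - 0.001705 = 0.008609 mol.
n(NaHCO3) = 0.008609 / 1 = 0.008609 mol.
mass NaHCO3 = 0.008609 x 84.01 = 0.7232 g, so %NaHCO3 = 0.7232/1.1357 x 100 = 63.7%.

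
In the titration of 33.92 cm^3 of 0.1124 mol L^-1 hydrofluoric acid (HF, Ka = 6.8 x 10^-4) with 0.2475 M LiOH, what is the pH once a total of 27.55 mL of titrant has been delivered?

12.69

n(acid) = 0.1124 x 0.03392 = 0.003813 mol; n(LiOH) added = 0.2475 x 0.02755 = 0.006819 mol.
Base is in excess by 0.006819 - 0.003813 = 0.003006 mol in a total volume of 0.06147 L.
[OH^-] = 0.003006/0.06147 = 0.04890 M, so pOH = 1.31 and pH = 14.00 - 1.31 = 12.69.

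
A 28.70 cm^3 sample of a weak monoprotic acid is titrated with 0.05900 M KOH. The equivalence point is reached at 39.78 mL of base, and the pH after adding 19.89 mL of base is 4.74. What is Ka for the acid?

19.89 mL is half of the equivalence volume, so this is the half-equivalence point where [HA] = [A^-].
At half-equivalence pH = pKa, so pKa = 4.74.
Ka = 10^(-4.74) = 1.8 x 10^-5.

1.8 x 10^-5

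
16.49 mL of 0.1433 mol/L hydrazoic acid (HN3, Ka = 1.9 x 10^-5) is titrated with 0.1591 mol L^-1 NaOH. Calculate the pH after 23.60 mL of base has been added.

12.54

n(acid) = 0.1433 x 0.01649 = 0.002363 mol; n(NaOH) added = 0.1591 x 0.02360 = 0.003755 mol.
Base is in excess by 0.003755 - 0.002363 = 0.001392 mol in a total volume of 0.04009 L.
[OH^-] = 0.001392/0.04009 = 0.03472 M, so pOH = 1.46 and pH = 14.00 - 1.46 = 12.54.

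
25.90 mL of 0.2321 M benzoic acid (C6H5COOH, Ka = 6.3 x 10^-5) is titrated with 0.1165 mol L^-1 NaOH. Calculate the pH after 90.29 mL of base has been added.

n(acid) = 0.2321 x 0.02590 = 0.006011 mol; n(NaOH) added = 0.1165 x 0.09029 = 0.01052 mol.
Base is in excess by 0.01052 - 0.006011 = 0.004507 mol in a total volume of 0.1162 L.
[OH^-] = 0.004507/0.1162 = 0.03879 M, so pOH = 1.41 and pH = 14.00 - 1.41 = 12.59.

12.59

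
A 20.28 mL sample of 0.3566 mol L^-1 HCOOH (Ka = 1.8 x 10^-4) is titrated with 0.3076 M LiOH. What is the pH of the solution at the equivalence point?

8.48

n(HCOOH) = 0.3566 x 0.02028 = 0.007232 mol; V(LiOH) at equivalence = 0.007232/0.3076 = 0.02351 L.
At equivalence all the acid is converted to HCOO-; total volume = 0.02028 + 0.02351 = 0.04379 L, so [HCOO-] = 0.007232/0.04379 = 0.1651 M.
Kb = Kw/Ka = 1.0e-14 / 1.8 x 10^-4 = 5.56e-11.
[OH^-] = sqrt(Kb x [HCOO-]) = sqrt(5.56e-11 x 0.1651) = 3.03e-6 M.
pOH = 5.52, so pH = 14.00 - 5.52 = 8.48.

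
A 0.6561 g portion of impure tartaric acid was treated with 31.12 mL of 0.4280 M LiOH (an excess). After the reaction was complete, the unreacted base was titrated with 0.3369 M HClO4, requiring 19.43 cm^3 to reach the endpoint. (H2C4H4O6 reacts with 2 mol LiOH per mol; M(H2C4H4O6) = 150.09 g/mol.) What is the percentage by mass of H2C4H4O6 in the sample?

77.5%

Total n(LiOH) added = 0.4280 x 0.03112 = 0.01332 mol.
n(HClO4) used = 0.3369 x 0.01943 = 0.006546 mol, which equals the excess n(LiOH).
So n(LiOH) consumed by the sample = 0.01332 - 0.006546 = 0.006773 mol.
n(H2C4H4O6) = 0.006773 / 2 = 0.003387 mol.
mass H2C4H4O6 = 0.003387 x 150.09 = 0.5083 g, so %H2C4H4O6 = 0.5083/0.6561 x 100 = 77.5%.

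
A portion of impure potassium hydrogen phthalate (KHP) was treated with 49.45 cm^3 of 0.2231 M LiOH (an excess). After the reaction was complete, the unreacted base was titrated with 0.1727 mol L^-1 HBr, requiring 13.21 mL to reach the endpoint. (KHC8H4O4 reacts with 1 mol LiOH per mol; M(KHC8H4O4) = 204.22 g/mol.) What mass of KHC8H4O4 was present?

Total n(LiOH) added = 0.2231 x 0.04945 = 0.01103 mol.
n(HBr) used = 0.1727 x 0.01321 = 0.002281 mol, which equals the excess n(LiOH).
So n(LiOH) consumed by the sample = 0.01103 - 0.002281 = 0.008751 mol.
n(KHC8H4O4) = 0.008751 / 1 = 0.008751 mol.
mass = 0.008751 mol x 204.22 g/mol = 1.79 g.

1.79 g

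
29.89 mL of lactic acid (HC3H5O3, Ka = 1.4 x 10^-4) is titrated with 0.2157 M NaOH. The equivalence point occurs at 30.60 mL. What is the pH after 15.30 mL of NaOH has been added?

3.85

15.30 mL is exactly half the equivalence volume (30.60/2), i.e. the half-equivalence point.
There, n(HA) = n(A^-), so pH = pKa = -log(1.4 x 10^-4) = 3.85.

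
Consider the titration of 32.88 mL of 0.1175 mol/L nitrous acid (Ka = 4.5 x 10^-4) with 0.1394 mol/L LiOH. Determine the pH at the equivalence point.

n(HNO2) = 0.1175 x 0.03288 = 0.003863 mol; V(LiOH) at equivalence = 0.003863/0.1394 = 0.02771 L.
At equivalence all the acid is converted to NO2-; total volume = 0.03288 + 0.02771 = 0.06059 L, so [NO2-] = 0.003863/0.06059 = 0.06376 M.
Kb = Kw/Ka = 1.0e-14 / 4.5 x 10^-4 = 2.22e-11.
[OH^-] = sqrt(Kb x [NO2-]) = sqrt(2.22e-11 x 0.06376) = 1.19e-6 M.
pOH = 5.92, so pH = 14.00 - 5.92 = 8.08.

8.08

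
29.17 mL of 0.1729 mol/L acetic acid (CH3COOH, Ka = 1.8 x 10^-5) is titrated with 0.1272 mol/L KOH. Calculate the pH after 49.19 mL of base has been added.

12.19

n(acid) = 0.1729 x 0.02917 = 0.005043 mol; n(KOH) added = 0.1272 x 0.04919 = 0.006257 mol.
Base is in excess by 0.006257 - 0.005043 = 0.001213 mol in a total volume of 0.07836 L.
[OH^-] = 0.001213/0.07836 = 0.01549 M, so pOH = 1.81 and pH = 14.00 - 1.81 = 12.19.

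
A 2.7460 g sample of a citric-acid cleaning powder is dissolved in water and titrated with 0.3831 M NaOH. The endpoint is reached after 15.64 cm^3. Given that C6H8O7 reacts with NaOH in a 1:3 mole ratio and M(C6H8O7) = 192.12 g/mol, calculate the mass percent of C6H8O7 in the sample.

14.0%

n(NaOH) = 0.3831 x 0.01564 = 0.005992 mol.
n(C6H8O7) = 0.005992 / 3 = 0.001997 mol.
mass of C6H8O7 = 0.001997 x 192.12 = 0.3837 g.
% purity = 0.3837 / 2.7460 x 100 = 14.0%.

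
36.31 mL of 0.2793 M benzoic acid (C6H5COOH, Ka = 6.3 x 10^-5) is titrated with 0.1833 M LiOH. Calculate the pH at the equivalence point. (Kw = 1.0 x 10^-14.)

8.62

n(C6H5COOH) = 0.2793 x 0.03631 = 0.01014 mol; V(LiOH) at equivalence = 0.01014/0.1833 = 0.05533 L.
At equivalence all the acid is converted to C6H5COO-; total volume = 0.03631 + 0.05533 = 0.09164 L, so [C6H5COO-] = 0.01014/0.09164 = 0.1107 M.
Kb = Kw/Ka = 1.0e-14 / 6.3 x 10^-5 = 1.59e-10.
[OH^-] = sqrt(Kb x [C6H5COO-]) = sqrt(1.59e-10 x 0.1107) = 4.19e-6 M.
pOH = 5.38, so pH = 14.00 - 5.38 = 8.62.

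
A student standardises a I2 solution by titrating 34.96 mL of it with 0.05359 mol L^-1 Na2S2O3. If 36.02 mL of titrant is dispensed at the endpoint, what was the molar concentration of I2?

n(Na2S2O3) = 0.05359 x 0.03602 = 0.001930 mol.
From the balanced equation, 2 mol Na2S2O3 reacts with 1 mol I2, so n(I2) = 0.001930 x 1/2 = 0.0009652 mol.
[I2] = 0.0009652 / 0.03496 L = 0.0276 M.

0.0276 M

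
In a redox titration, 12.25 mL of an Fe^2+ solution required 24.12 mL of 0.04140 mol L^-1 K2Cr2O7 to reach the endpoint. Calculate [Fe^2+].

n(K2Cr2O7) = 0.04140 x 0.02412 = 0.0009986 mol.
From the balanced equation, 1 mol K2Cr2O7 reacts with 6 mol Fe^2+, so n(Fe^2+) = 0.0009986 x 6/1 = 0.005991 mol.
[Fe^2+] = 0.005991 / 0.01225 L = 0.489 M.

0.489 M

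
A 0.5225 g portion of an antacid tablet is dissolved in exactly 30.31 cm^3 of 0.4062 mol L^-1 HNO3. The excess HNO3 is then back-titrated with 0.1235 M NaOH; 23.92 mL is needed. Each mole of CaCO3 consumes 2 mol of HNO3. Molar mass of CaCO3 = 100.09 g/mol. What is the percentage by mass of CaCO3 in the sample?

89.6%

Total n(HNO3) added = 0.4062 x 0.03031 = 0.01231 mol.
n(NaOH) used = 0.1235 x 0.02392 = 0.002954 mol, which equals the excess n(HNO3).
So n(HNO3) consumed by the sample = 0.01231 - 0.002954 = 0.009358 mol.
n(CaCO3) = 0.009358 / 2 = 0.004679 mol.
mass CaCO3 = 0.004679 x 100.09 = 0.4683 g, so %CaCO3 = 0.4683/0.5225 x 100 = 89.6%.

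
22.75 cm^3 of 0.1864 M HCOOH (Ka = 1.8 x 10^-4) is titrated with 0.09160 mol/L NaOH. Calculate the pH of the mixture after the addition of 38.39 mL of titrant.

Initial n(HCOOH) = 0.1864 x 0.02275 = 0.004241 mol.
n(NaOH) added = 0.09160 x 0.03839 = 0.003517 mol, converting that many moles of HCOOH to HCOO-.
Remaining n(HCOOH) = 0.0007241 mol; n(HCOO-) = 0.003517 mol.
By Henderson-Hasselbalch, pH = pKa + log([A^-]/[HA]) = 3.74 + log(0.003517/0.0007241) = 3.74 + (+0.69) = 4.43.

4.43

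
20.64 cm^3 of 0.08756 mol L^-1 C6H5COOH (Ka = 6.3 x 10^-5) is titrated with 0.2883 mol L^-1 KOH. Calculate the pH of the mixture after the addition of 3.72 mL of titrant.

Initial n(C6H5COOH) = 0.08756 x 0.02064 = 0.001807 mol.
n(KOH) added = 0.2883 x 0.003720 = 0.001072 mol, converting that many moles of C6H5COOH to C6H5COO-.
Remaining n(C6H5COOH) = 0.0007348 mol; n(C6H5COO-) = 0.001072 mol.
By Henderson-Hasselbalch, pH = pKa + log([A^-]/[HA]) = 4.20 + log(0.001072/0.0007348) = 4.20 + (+0.16) = 4.36.

4.36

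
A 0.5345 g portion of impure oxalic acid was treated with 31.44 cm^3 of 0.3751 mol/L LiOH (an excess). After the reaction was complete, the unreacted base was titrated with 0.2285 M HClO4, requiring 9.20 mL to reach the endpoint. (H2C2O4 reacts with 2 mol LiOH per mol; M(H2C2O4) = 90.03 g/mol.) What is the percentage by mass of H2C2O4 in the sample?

81.6%

Total n(LiOH) added = 0.3751 x 0.03144 = 0.01179 mol.
n(HClO4) used = 0.2285 x 0.009200 = 0.002102 mol, which equals the excess n(LiOH).
So n(LiOH) consumed by the sample = 0.01179 - 0.002102 = 0.009691 mol.
n(H2C2O4) = 0.009691 / 2 = 0.004845 mol.
mass H2C2O4 = 0.004845 x 90.03 = 0.4362 g, so %H2C2O4 = 0.4362/0.5345 x 100 = 81.6%.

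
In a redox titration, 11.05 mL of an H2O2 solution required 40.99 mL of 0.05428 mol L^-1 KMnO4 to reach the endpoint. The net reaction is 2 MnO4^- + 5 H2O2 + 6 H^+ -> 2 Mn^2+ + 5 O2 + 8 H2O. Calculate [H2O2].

0.503 M

n(KMnO4) = 0.05428 x 0.04099 = 0.002225 mol.
From the balanced equation, 2 mol KMnO4 reacts with 5 mol H2O2, so n(H2O2) = 0.002225 x 5/2 = 0.005562 mol.
[H2O2] = 0.005562 / 0.01105 L = 0.503 M.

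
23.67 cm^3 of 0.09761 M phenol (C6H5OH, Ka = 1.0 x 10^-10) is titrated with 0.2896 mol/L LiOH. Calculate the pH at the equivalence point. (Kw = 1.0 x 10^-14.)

n(C6H5OH) = 0.09761 x 0.02367 = 0.002310 mol; V(LiOH) at equivalence = 0.002310/0.2896 = 0.007978 L.
At equivalence all the acid is converted to C6H5O-; total volume = 0.02367 + 0.007978 = 0.03165 L, so [C6H5O-] = 0.002310/0.03165 = 0.07300 M.
Kb = Kw/Ka = 1.0e-14 / 1.0 x 10^-10 = 0.000100.
[OH^-] = sqrt(Kb x [C6H5O-]) = sqrt(0.000100 x 0.07300) = 0.00270 M.
pOH = 2.57, so pH = 14.00 - 2.57 = 11.43.

11.43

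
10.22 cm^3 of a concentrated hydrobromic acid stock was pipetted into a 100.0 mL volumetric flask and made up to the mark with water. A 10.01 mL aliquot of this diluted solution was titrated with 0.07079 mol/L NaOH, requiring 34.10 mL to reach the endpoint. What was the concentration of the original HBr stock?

2.36 M

n(NaOH) = 0.07079 x 0.03410 = 0.002414 mol.
n(HBr) in the aliquot = 0.002414 mol.
[diluted HBr] = 0.002414 / 0.01001 = 0.2412 M.
Dilution factor = 100.0/10.22 = 9.785, so [stock] = 0.2412 x 9.785 = 2.36 M.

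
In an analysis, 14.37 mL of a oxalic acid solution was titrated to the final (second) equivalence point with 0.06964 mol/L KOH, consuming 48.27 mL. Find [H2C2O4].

n(KOH) = 0.06964 x 0.04827 = 0.003362 mol.
At the final (second) equivalence point, 2 mol OH^- react per mol H2C2O4, so n(H2C2O4) = 0.003362 / 2 = 0.001681 mol.
[H2C2O4] = 0.001681 / 0.01437 L = 0.117 M.

0.117 M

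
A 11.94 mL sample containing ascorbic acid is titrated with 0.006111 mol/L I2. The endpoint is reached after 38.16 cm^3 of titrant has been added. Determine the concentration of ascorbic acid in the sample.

0.0195 M

n(I2) = 0.006111 x 0.03816 = 0.0002332 mol.
From the balanced equation, 1 mol I2 reacts with 1 mol ascorbic acid, so n(ascorbic acid) = 0.0002332 x 1/1 = 0.0002332 mol.
[ascorbic acid] = 0.0002332 / 0.01194 L = 0.0195 M.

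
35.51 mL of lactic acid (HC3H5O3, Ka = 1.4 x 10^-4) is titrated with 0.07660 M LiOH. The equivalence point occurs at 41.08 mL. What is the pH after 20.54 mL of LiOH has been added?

3.85

20.54 mL is exactly half the equivalence volume (41.08/2), i.e. the half-equivalence point.
There, n(HA) = n(A^-), so pH = pKa = -log(1.4 x 10^-4) = 3.85.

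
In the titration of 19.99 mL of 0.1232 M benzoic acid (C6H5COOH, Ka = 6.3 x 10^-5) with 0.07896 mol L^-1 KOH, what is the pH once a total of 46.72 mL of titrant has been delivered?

12.26

n(acid) = 0.1232 x 0.01999 = 0.002463 mol; n(KOH) added = 0.07896 x 0.04672 = 0.003689 mol.
Base is in excess by 0.003689 - 0.002463 = 0.001226 mol in a total volume of 0.06671 L.
[OH^-] = 0.001226/0.06671 = 0.01838 M, so pOH = 1.74 and pH = 14.00 - 1.74 = 12.26.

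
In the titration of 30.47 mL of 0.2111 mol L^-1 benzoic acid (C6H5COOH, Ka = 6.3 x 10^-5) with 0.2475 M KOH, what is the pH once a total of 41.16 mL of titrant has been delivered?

12.72

n(acid) = 0.2111 x 0.03047 = 0.006432 mol; n(KOH) added = 0.2475 x 0.04116 = 0.01019 mol.
Base is in excess by 0.01019 - 0.006432 = 0.003755 mol in a total volume of 0.07163 L.
[OH^-] = 0.003755/0.07163 = 0.05242 M, so pOH = 1.28 and pH = 14.00 - 1.28 = 12.72.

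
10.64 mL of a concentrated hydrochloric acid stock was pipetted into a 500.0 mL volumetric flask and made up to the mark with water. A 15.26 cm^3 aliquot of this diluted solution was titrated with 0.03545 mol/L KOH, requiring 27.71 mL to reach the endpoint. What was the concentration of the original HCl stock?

3.03 M

n(KOH) = 0.03545 x 0.02771 = 0.0009823 mol.
n(HCl) in the aliquot = 0.0009823 mol.
[diluted HCl] = 0.0009823 / 0.01526 = 0.06437 M.
Dilution factor = 500.0/10.64 = 46.99, so [stock] = 0.06437 x 46.99 = 3.03 M.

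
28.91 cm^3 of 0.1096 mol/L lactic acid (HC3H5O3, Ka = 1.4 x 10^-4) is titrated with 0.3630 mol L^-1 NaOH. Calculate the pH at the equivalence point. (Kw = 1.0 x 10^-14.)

8.39

n(HC3H5O3) = 0.1096 x 0.02891 = 0.003169 mol; V(NaOH) at equivalence = 0.003169/0.3630 = 0.008729 L.
At equivalence all the acid is converted to C3H5O3-; total volume = 0.02891 + 0.008729 = 0.03764 L, so [C3H5O3-] = 0.003169/0.03764 = 0.08418 M.
Kb = Kw/Ka = 1.0e-14 / 1.4 x 10^-4 = 7.14e-11.
[OH^-] = sqrt(Kb x [C3H5O3-]) = sqrt(7.14e-11 x 0.08418) = 2.45e-6 M.
pOH = 5.61, so pH = 14.00 - 5.61 = 8.39.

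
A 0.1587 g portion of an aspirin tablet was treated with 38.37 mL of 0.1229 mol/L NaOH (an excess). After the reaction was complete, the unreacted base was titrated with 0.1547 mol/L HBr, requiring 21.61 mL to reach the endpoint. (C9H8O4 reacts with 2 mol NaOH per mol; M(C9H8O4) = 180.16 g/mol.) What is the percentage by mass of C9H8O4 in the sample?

77.9%

Total n(NaOH) added = 0.1229 x 0.03837 = 0.004716 mol.
n(HBr) used = 0.1547 x 0.02161 = 0.003343 mol, which equals the excess n(NaOH).
So n(NaOH) consumed by the sample = 0.004716 - 0.003343 = 0.001373 mol.
n(C9H8O4) = 0.001373 / 2 = 0.0006863 mol.
mass C9H8O4 = 0.0006863 x 180.16 = 0.1236 g, so %C9H8O4 = 0.1236/0.1587 x 100 = 77.9%.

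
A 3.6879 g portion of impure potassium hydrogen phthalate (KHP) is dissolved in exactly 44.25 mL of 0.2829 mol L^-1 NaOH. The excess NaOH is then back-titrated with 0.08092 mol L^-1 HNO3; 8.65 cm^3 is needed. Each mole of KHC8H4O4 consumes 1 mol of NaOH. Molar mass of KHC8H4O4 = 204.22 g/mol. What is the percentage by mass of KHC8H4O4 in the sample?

Total n(NaOH) added = 0.2829 x 0.04425 = 0.01252 mol.
n(HNO3) used = 0.08092 x 0.008650 = 0.0007000 mol, which equals the excess n(NaOH).
So n(NaOH) consumed by the sample = 0.01252 - 0.0007000 = 0.01182 mol.
n(KHC8H4O4) = 0.01182 / 1 = 0.01182 mol.
mass KHC8H4O4 = 0.01182 x 204.22 = 2.414 g, so %KHC8H4O4 = 2.414/3.6879 x 100 = 65.4%.

65.4%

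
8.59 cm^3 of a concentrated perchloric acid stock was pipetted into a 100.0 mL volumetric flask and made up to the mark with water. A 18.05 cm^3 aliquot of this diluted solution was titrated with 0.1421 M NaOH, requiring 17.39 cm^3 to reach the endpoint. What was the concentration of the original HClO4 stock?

n(NaOH) = 0.1421 x 0.01739 = 0.002471 mol.
n(HClO4) in the aliquot = 0.002471 mol.
[diluted HClO4] = 0.002471 / 0.01805 = 0.1369 M.
Dilution factor = 100.0/8.590 = 11.64, so [stock] = 0.1369 x 11.64 = 1.59 M.

1.59 M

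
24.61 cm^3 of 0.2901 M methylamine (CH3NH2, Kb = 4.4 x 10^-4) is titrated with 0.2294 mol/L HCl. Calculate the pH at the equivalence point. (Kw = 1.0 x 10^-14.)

5.77

n(CH3NH2) = 0.2901 x 0.02461 = 0.007139 mol; V(HCl) at equivalence = 0.007139/0.2294 = 0.03112 L.
At equivalence the base is fully converted to CH3NH3+; total volume = 0.05573 L, so [CH3NH3+] = 0.007139/0.05573 = 0.1281 M.
Ka(CH3NH3+) = Kw/Kb = 1.0e-14 / 4.4 x 10^-4 = 2.27e-11.
[H^+] = sqrt(Ka x [CH3NH3+]) = sqrt(2.27e-11 x 0.1281) = 1.71e-6 M.
pH = -log(1.71e-6) = 5.77.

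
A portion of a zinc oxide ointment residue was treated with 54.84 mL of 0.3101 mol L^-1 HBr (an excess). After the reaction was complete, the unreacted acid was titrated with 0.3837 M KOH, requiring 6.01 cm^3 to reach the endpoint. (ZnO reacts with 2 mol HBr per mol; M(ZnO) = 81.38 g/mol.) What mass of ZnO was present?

0.598 g

Total n(HBr) added = 0.3101 x 0.05484 = 0.01701 mol.
n(KOH) used = 0.3837 x 0.006010 = 0.002306 mol, which equals the excess n(HBr).
So n(HBr) consumed by the sample = 0.01701 - 0.002306 = 0.01470 mol.
n(ZnO) = 0.01470 / 2 = 0.007350 mol.
mass = 0.007350 mol x 81.38 g/mol = 0.598 g.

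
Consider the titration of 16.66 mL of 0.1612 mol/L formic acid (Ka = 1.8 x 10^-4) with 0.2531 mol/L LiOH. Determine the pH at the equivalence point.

8.37

n(HCOOH) = 0.1612 x 0.01666 = 0.002686 mol; V(LiOH) at equivalence = 0.002686/0.2531 = 0.01061 L.
At equivalence all the acid is converted to HCOO-; total volume = 0.01666 + 0.01061 = 0.02727 L, so [HCOO-] = 0.002686/0.02727 = 0.09848 M.
Kb = Kw/Ka = 1.0e-14 / 1.8 x 10^-4 = 5.56e-11.
[OH^-] = sqrt(Kb x [HCOO-]) = sqrt(5.56e-11 x 0.09848) = 2.34e-6 M.
pOH = 5.63, so pH = 14.00 - 5.63 = 8.37.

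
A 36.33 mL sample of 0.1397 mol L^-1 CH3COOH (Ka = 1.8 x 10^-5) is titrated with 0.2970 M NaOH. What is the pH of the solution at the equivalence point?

n(CH3COOH) = 0.1397 x 0.03633 = 0.005075 mol; V(NaOH) at equivalence = 0.005075/0.2970 = 0.01709 L.
At equivalence all the acid is converted to CH3COO-; total volume = 0.03633 + 0.01709 = 0.05342 L, so [CH3COO-] = 0.005075/0.05342 = 0.09501 M.
Kb = Kw/Ka = 1.0e-14 / 1.8 x 10^-5 = 5.56e-10.
[OH^-] = sqrt(Kb x [CH3COO-]) = sqrt(5.56e-10 x 0.09501) = 7.27e-6 M.
pOH = 5.14, so pH = 14.00 - 5.14 = 8.86.

8.86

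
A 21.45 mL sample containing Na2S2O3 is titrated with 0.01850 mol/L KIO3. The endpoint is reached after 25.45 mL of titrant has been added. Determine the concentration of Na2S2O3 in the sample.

0.132 M

n(KIO3) = 0.01850 x 0.02545 = 0.0004708 mol.
From the balanced equation, 1 mol KIO3 reacts with 6 mol Na2S2O3, so n(Na2S2O3) = 0.0004708 x 6/1 = 0.002825 mol.
[Na2S2O3] = 0.002825 / 0.02145 L = 0.132 M.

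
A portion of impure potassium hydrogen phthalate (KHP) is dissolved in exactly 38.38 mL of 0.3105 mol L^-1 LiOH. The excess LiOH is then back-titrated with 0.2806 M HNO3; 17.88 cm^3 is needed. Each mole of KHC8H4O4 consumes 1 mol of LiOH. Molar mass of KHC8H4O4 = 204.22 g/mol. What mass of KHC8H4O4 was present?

1.41 g

Total n(LiOH) added = 0.3105 x 0.03838 = 0.01192 mol.
n(HNO3) used = 0.2806 x 0.01788 = 0.005017 mol, which equals the excess n(LiOH).
So n(LiOH) consumed by the sample = 0.01192 - 0.005017 = 0.006900 mol.
n(KHC8H4O4) = 0.006900 / 1 = 0.006900 mol.
mass = 0.006900 mol x 204.22 g/mol = 1.41 g.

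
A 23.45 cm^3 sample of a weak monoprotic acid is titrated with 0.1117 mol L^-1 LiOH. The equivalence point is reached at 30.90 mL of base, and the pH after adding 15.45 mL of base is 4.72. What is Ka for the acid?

1.9 x 10^-5

15.45 mL is half of the equivalence volume, so this is the half-equivalence point where [HA] = [A^-].
At half-equivalence pH = pKa, so pKa = 4.72.
Ka = 10^(-4.72) = 1.9 x 10^-5.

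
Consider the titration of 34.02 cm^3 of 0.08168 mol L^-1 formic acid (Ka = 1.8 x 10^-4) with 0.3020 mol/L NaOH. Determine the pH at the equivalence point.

8.28

n(HCOOH) = 0.08168 x 0.03402 = 0.002779 mol; V(NaOH) at equivalence = 0.002779/0.3020 = 0.009201 L.
At equivalence all the acid is converted to HCOO-; total volume = 0.03402 + 0.009201 = 0.04322 L, so [HCOO-] = 0.002779/0.04322 = 0.06429 M.
Kb = Kw/Ka = 1.0e-14 / 1.8 x 10^-4 = 5.56e-11.
[OH^-] = sqrt(Kb x [HCOO-]) = sqrt(5.56e-11 x 0.06429) = 1.89e-6 M.
pOH = 5.72, so pH = 14.00 - 5.72 = 8.28.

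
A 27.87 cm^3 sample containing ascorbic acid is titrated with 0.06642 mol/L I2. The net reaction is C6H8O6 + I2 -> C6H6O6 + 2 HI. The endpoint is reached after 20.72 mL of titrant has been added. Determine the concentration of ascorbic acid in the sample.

0.0494 M

n(I2) = 0.06642 x 0.02072 = 0.001376 mol.
From the balanced equation, 1 mol I2 reacts with 1 mol ascorbic acid, so n(ascorbic acid) = 0.001376 x 1/1 = 0.001376 mol.
[ascorbic acid] = 0.001376 / 0.02787 L = 0.0494 M.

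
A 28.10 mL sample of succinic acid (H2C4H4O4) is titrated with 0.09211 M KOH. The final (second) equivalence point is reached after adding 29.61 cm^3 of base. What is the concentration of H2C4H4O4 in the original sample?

n(KOH) = 0.09211 x 0.02961 = 0.002727 mol.
At the final (second) equivalence point, 2 mol OH^- react per mol H2C4H4O4, so n(H2C4H4O4) = 0.002727 / 2 = 0.001364 mol.
[H2C4H4O4] = 0.001364 / 0.02810 L = 0.0485 M.

0.0485 M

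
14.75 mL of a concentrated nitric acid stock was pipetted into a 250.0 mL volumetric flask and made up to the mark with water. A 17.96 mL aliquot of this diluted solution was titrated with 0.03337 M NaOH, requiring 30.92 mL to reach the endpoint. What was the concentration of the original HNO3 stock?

0.974 M

n(NaOH) = 0.03337 x 0.03092 = 0.001032 mol.
n(HNO3) in the aliquot = 0.001032 mol.
[diluted HNO3] = 0.001032 / 0.01796 = 0.05745 M.
Dilution factor = 250.0/14.75 = 16.95, so [stock] = 0.05745 x 16.95 = 0.974 M.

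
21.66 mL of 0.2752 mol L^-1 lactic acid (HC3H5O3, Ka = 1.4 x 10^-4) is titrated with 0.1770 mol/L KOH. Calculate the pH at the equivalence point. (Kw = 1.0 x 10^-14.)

8.44

n(HC3H5O3) = 0.2752 x 0.02166 = 0.005961 mol; V(KOH) at equivalence = 0.005961/0.1770 = 0.03368 L.
At equivalence all the acid is converted to C3H5O3-; total volume = 0.02166 + 0.03368 = 0.05534 L, so [C3H5O3-] = 0.005961/0.05534 = 0.1077 M.
Kb = Kw/Ka = 1.0e-14 / 1.4 x 10^-4 = 7.14e-11.
[OH^-] = sqrt(Kb x [C3H5O3-]) = sqrt(7.14e-11 x 0.1077) = 2.77e-6 M.
pOH = 5.56, so pH = 14.00 - 5.56 = 8.44.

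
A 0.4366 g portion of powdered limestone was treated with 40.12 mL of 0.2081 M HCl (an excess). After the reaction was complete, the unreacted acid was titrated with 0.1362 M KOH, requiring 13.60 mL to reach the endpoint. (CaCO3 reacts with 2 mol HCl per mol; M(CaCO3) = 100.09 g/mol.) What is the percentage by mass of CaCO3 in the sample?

Total n(HCl) added = 0.2081 x 0.04012 = 0.008349 mol.
n(KOH) used = 0.1362 x 0.01360 = 0.001852 mol, which equals the excess n(HCl).
So n(HCl) consumed by the sample = 0.008349 - 0.001852 = 0.006497 mol.
n(CaCO3) = 0.006497 / 2 = 0.003248 mol.
mass CaCO3 = 0.003248 x 100.09 = 0.3251 g, so %CaCO3 = 0.3251/0.4366 x 100 = 74.5%.

74.5%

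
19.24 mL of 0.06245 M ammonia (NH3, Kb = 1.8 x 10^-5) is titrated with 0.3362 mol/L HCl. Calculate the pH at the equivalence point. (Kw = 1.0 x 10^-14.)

n(NH3) = 0.06245 x 0.01924 = 0.001202 mol; V(HCl) at equivalence = 0.001202/0.3362 = 0.003574 L.
At equivalence the base is fully converted to NH4+; total volume = 0.02281 L, so [NH4+] = 0.001202/0.02281 = 0.05267 M.
Ka(NH4+) = Kw/Kb = 1.0e-14 / 1.8 x 10^-5 = 5.56e-10.
[H^+] = sqrt(Ka x [NH4+]) = sqrt(5.56e-10 x 0.05267) = 5.41e-6 M.
pH = -log(5.41e-6) = 5.27.

5.27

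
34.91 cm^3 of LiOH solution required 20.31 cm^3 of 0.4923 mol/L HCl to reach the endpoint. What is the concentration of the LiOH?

n(HCl) delivered = 0.4923 x 0.02031 = 0.009999 mol.
For a 1:1 reaction, n(LiOH) = 0.009999 mol.
[LiOH] = 0.009999 mol / 0.03491 L = 0.286 M.

0.286 M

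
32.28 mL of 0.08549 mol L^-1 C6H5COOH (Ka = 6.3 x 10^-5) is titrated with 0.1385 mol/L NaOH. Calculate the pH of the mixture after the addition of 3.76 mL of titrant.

Initial n(C6H5COOH) = 0.08549 x 0.03228 = 0.002760 mol.
n(NaOH) added = 0.1385 x 0.003760 = 0.0005208 mol, converting that many moles of C6H5COOH to C6H5COO-.
Remaining n(C6H5COOH) = 0.002239 mol; n(C6H5COO-) = 0.0005208 mol.
By Henderson-Hasselbalch, pH = pKa + log([A^-]/[HA]) = 4.20 + log(0.0005208/0.002239) = 4.20 + (-0.63) = 3.57.

3.57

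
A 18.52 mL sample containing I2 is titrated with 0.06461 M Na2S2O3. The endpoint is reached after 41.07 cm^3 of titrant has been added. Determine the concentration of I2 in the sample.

n(Na2S2O3) = 0.06461 x 0.04107 = 0.002654 mol.
From the balanced equation, 2 mol Na2S2O3 reacts with 1 mol I2, so n(I2) = 0.002654 x 1/2 = 0.001327 mol.
[I2] = 0.001327 / 0.01852 L = 0.0716 M.

0.0716 M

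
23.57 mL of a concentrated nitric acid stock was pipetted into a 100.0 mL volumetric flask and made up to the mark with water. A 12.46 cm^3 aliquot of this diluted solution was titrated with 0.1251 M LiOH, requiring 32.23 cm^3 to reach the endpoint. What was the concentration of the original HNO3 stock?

n(LiOH) = 0.1251 x 0.03223 = 0.004032 mol.
n(HNO3) in the aliquot = 0.004032 mol.
[diluted HNO3] = 0.004032 / 0.01246 = 0.3236 M.
Dilution factor = 100.0/23.57 = 4.243, so [stock] = 0.3236 x 4.243 = 1.37 M.

1.37 M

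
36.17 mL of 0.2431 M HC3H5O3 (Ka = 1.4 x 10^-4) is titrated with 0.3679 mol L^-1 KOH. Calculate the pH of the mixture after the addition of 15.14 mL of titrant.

Initial n(HC3H5O3) = 0.2431 x 0.03617 = 0.008793 mol.
n(KOH) added = 0.3679 x 0.01514 = 0.005570 mol, converting that many moles of HC3H5O3 to C3H5O3-.
Remaining n(HC3H5O3) = 0.003223 mol; n(C3H5O3-) = 0.005570 mol.
By Henderson-Hasselbalch, pH = pKa + log([A^-]/[HA]) = 3.85 + log(0.005570/0.003223) = 3.85 + (+0.24) = 4.09.

4.09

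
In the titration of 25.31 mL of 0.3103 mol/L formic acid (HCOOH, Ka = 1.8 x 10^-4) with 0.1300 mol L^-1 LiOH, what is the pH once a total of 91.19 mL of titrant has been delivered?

12.54

n(acid) = 0.3103 x 0.02531 = 0.007854 mol; n(LiOH) added = 0.1300 x 0.09119 = 0.01185 mol.
Base is in excess by 0.01185 - 0.007854 = 0.004001 mol in a total volume of 0.1165 L.
[OH^-] = 0.004001/0.1165 = 0.03434 M, so pOH = 1.46 and pH = 14.00 - 1.46 = 12.54.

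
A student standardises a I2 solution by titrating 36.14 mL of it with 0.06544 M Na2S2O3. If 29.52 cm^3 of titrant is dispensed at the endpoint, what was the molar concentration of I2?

n(Na2S2O3) = 0.06544 x 0.02952 = 0.001932 mol.
From the balanced equation, 2 mol Na2S2O3 reacts with 1 mol I2, so n(I2) = 0.001932 x 1/2 = 0.0009659 mol.
[I2] = 0.0009659 / 0.03614 L = 0.0267 M.

0.0267 M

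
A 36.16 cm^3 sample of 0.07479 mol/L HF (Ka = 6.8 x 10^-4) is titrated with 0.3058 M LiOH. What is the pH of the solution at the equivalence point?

n(HF) = 0.07479 x 0.03616 = 0.002704 mol; V(LiOH) at equivalence = 0.002704/0.3058 = 0.008844 L.
At equivalence all the acid is converted to F-; total volume = 0.03616 + 0.008844 = 0.04500 L, so [F-] = 0.002704/0.04500 = 0.06009 M.
Kb = Kw/Ka = 1.0e-14 / 6.8 x 10^-4 = 1.47e-11.
[OH^-] = sqrt(Kb x [F-]) = sqrt(1.47e-11 x 0.06009) = 9.40e-7 M.
pOH = 6.03, so pH = 14.00 - 6.03 = 7.97.

7.97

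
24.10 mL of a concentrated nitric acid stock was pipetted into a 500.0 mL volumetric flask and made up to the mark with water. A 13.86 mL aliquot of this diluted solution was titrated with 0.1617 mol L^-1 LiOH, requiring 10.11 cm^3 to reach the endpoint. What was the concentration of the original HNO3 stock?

n(LiOH) = 0.1617 x 0.01011 = 0.001635 mol.
n(HNO3) in the aliquot = 0.001635 mol.
[diluted HNO3] = 0.001635 / 0.01386 = 0.1179 M.
Dilution factor = 500.0/24.10 = 20.75, so [stock] = 0.1179 x 20.75 = 2.45 M.

2.45 M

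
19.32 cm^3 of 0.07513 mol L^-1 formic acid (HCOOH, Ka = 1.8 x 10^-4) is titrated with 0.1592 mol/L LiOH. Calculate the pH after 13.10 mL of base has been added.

n(acid) = 0.07513 x 0.01932 = 0.001452 mol; n(LiOH) added = 0.1592 x 0.01310 = 0.002086 mol.
Base is in excess by 0.002086 - 0.001452 = 0.0006340 mol in a total volume of 0.03242 L.
[OH^-] = 0.0006340/0.03242 = 0.01956 M, so pOH = 1.71 and pH = 14.00 - 1.71 = 12.29.

12.29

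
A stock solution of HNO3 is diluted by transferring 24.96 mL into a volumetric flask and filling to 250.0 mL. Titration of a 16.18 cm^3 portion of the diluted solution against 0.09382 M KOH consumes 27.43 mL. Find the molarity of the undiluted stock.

n(KOH) = 0.09382 x 0.02743 = 0.002573 mol.
n(HNO3) in the aliquot = 0.002573 mol.
[diluted HNO3] = 0.002573 / 0.01618 = 0.1591 M.
Dilution factor = 250.0/24.96 = 10.02, so [stock] = 0.1591 x 10.02 = 1.59 M.

1.59 M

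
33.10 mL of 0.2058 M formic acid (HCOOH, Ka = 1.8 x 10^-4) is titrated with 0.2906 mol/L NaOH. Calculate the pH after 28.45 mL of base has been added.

n(acid) = 0.2058 x 0.03310 = 0.006812 mol; n(NaOH) added = 0.2906 x 0.02845 = 0.008268 mol.
Base is in excess by 0.008268 - 0.006812 = 0.001456 mol in a total volume of 0.06155 L.
[OH^-] = 0.001456/0.06155 = 0.02365 M, so pOH = 1.63 and pH = 14.00 - 1.63 = 12.37.

12.37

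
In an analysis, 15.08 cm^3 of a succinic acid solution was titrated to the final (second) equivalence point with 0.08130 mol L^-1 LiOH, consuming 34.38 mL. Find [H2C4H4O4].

n(LiOH) = 0.08130 x 0.03438 = 0.002795 mol.
At the final (second) equivalence point, 2 mol OH^- react per mol H2C4H4O4, so n(H2C4H4O4) = 0.002795 / 2 = 0.001398 mol.
[H2C4H4O4] = 0.001398 / 0.01508 L = 0.0927 M.

0.0927 M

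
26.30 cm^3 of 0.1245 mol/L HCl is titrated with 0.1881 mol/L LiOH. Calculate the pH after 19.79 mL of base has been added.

n(acid) = 0.1245 x 0.02630 = 0.003274 mol; n(LiOH) added = 0.1881 x 0.01979 = 0.003722 mol.
Base is in excess by 0.003722 - 0.003274 = 0.0004481 mol in a total volume of 0.04609 L.
[OH^-] = 0.0004481/0.04609 = 0.009723 M, so pOH = 2.01 and pH = 14.00 - 2.01 = 11.99.

11.99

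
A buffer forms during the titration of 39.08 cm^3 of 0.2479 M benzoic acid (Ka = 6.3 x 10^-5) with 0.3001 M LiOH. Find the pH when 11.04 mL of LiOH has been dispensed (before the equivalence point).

Initial n(C6H5COOH) = 0.2479 x 0.03908 = 0.009688 mol.
n(LiOH) added = 0.3001 x 0.01104 = 0.003313 mol, converting that many moles of C6H5COOH to C6H5COO-.
Remaining n(C6H5COOH) = 0.006375 mol; n(C6H5COO-) = 0.003313 mol.
By Henderson-Hasselbalch, pH = pKa + log([A^-]/[HA]) = 4.20 + log(0.003313/0.006375) = 4.20 + (-0.28) = 3.92.

3.92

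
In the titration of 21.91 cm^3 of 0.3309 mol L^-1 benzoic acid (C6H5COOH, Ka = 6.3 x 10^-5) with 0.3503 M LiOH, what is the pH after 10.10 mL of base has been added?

4.18

Initial n(C6H5COOH) = 0.3309 x 0.02191 = 0.007250 mol.
n(LiOH) added = 0.3503 x 0.01010 = 0.003538 mol, converting that many moles of C6H5COOH to C6H5COO-.
Remaining n(C6H5COOH) = 0.003712 mol; n(C6H5COO-) = 0.003538 mol.
By Henderson-Hasselbalch, pH = pKa + log([A^-]/[HA]) = 4.20 + log(0.003538/0.003712) = 4.20 + (-0.02) = 4.18.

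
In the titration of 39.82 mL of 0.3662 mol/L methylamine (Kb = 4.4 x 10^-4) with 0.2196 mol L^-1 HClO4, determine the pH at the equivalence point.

5.75

n(CH3NH2) = 0.3662 x 0.03982 = 0.01458 mol; V(HClO4) at equivalence = 0.01458/0.2196 = 0.06640 L.
At equivalence the base is fully converted to CH3NH3+; total volume = 0.1062 L, so [CH3NH3+] = 0.01458/0.1062 = 0.1373 M.
Ka(CH3NH3+) = Kw/Kb = 1.0e-14 / 4.4 x 10^-4 = 2.27e-11.
[H^+] = sqrt(Ka x [CH3NH3+]) = sqrt(2.27e-11 x 0.1373) = 1.77e-6 M.
pH = -log(1.77e-6) = 5.75.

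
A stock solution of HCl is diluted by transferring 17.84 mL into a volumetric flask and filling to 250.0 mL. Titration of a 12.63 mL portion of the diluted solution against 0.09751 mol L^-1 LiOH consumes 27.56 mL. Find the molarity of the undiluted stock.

2.98 M

n(LiOH) = 0.09751 x 0.02756 = 0.002687 mol.
n(HCl) in the aliquot = 0.002687 mol.
[diluted HCl] = 0.002687 / 0.01263 = 0.2128 M.
Dilution factor = 250.0/17.84 = 14.01, so [stock] = 0.2128 x 14.01 = 2.98 M.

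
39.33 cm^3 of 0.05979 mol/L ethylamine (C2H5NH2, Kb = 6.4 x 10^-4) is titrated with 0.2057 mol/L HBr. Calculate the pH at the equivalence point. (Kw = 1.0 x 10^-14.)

6.07

n(C2H5NH2) = 0.05979 x 0.03933 = 0.002352 mol; V(HBr) at equivalence = 0.002352/0.2057 = 0.01143 L.
At equivalence the base is fully converted to C2H5NH3+; total volume = 0.05076 L, so [C2H5NH3+] = 0.002352/0.05076 = 0.04632 M.
Ka(C2H5NH3+) = Kw/Kb = 1.0e-14 / 6.4 x 10^-4 = 1.56e-11.
[H^+] = sqrt(Ka x [C2H5NH3+]) = sqrt(1.56e-11 x 0.04632) = 8.51e-7 M.
pH = -log(8.51e-7) = 6.07.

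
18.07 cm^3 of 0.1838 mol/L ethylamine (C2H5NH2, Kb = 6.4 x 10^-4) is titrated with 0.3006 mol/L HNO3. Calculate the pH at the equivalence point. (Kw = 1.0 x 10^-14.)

5.87

n(C2H5NH2) = 0.1838 x 0.01807 = 0.003321 mol; V(HNO3) at equivalence = 0.003321/0.3006 = 0.01105 L.
At equivalence the base is fully converted to C2H5NH3+; total volume = 0.02912 L, so [C2H5NH3+] = 0.003321/0.02912 = 0.1141 M.
Ka(C2H5NH3+) = Kw/Kb = 1.0e-14 / 6.4 x 10^-4 = 1.56e-11.
[H^+] = sqrt(Ka x [C2H5NH3+]) = sqrt(1.56e-11 x 0.1141) = 1.33e-6 M.
pH = -log(1.33e-6) = 5.87.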